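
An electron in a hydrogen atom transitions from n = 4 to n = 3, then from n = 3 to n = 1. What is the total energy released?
12.755344 eV

The energy levels of hydrogen are E_n = -13.6057 / n² eV.

First transition (4 → 3):
ΔE₁ = |E_3 - E_4|
ΔE₁ = |-1.511744444444 - (-0.850356250000)| = 0.661388194 eV

Second transition (3 → 1):
ΔE₂ = |E_1 - E_3|
ΔE₂ = |-13.605700000000 - (-1.511744444444)| = 12.093955556 eV

Total energy released:
E_total = ΔE₁ + ΔE₂ = 0.661388194 + 12.093955556 = 12.755344 eV

Note: This equals the direct transition 4 → 1: 12.755344 eV ✓
Energy is conserved regardless of the path taken.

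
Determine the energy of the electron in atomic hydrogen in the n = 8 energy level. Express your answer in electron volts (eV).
-0.2126 eV

The energy levels of a hydrogen-like atom are given by:
E_n = -13.6057 eV / n²

For n = 8:
E_8 = -13.6057 eV / 8²
E_8 = -13.6057 eV / 64
E_8 = -0.2126 eV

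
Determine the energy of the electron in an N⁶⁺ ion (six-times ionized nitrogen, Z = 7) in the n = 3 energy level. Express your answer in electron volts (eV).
-74.08 eV

The energy levels of a hydrogen-like atom are given by:
E_n = -13.6057 Z² / n² eV  (with Z = 7 for N⁶⁺)

For n = 3:
E_3 = -13.6057 × 7² / 3²
E_3 = -13.6057 × 49 / 9
E_3 = -74.08 eV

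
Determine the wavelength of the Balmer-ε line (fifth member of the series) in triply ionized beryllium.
24.81 nm

The lines of a series are numbered from the longest wavelength (smallest ΔE) outward; the fifth line is the transition from n = n_f + 5 to n_f.
The Balmer series has all transitions ending at n_f = 2.

For Be³⁺ (Z = 4), the fifth line (ε-line) is the jump from n = 7 to n = 2:
E_7 = -13.6057 × 4² / 7² = -4.4427 eV
E_2 = -13.6057 × 4² / 2² = -54.4228 eV
ΔE = E_7 - E_2 = 49.9801 eV

λ = hc/E = 1239.84 eV·nm / 49.9801 eV
λ = 24.81 nm

This is the ε-line of the Balmer series in Be³⁺.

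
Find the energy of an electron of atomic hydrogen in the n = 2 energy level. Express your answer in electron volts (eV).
-3.4014 eV

The energy levels of a hydrogen-like atom are given by:
E_n = -13.6057 eV / n²

For n = 2:
E_2 = -13.6057 eV / 2²
E_2 = -13.6057 eV / 4
E_2 = -3.4014 eV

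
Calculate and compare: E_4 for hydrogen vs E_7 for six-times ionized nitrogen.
N⁶⁺ at n = 7 (E = -13.61 eV)

Using E_n = -13.6057 Z² / n² eV:

H (Z = 1) at n = 4:
E = -13.6057 × 1² / 4² = -13.6057 × 1 / 16 = -0.85036 eV

N⁶⁺ (Z = 7) at n = 7:
E = -13.6057 × 7² / 7² = -13.6057 × 49 / 49 = -13.60570 eV

Since -13.60570 eV < -0.85036 eV,
N⁶⁺ at n = 7 is more tightly bound (requires more energy to ionize).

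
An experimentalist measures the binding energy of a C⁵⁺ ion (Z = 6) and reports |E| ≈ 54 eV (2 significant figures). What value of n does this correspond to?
n = 3

The exact energy levels follow E_n = -13.6057 Z² / n² eV with Z = 6.

The measured value (-54 eV) is reported to only 2 significant figures, so we must test candidate n values and see which one matches to that precision.

Candidate energies:
  n = 1:  E = -13.6057 × 6² / 1² = -489.80520 eV
  n = 2:  E = -13.6057 × 6² / 2² = -122.45130 eV
  n = 3:  E = -13.6057 × 6² / 3² = -54.42280 eV  ← matches
  n = 4:  E = -13.6057 × 6² / 4² = -30.61283 eV
  n = 5:  E = -13.6057 × 6² / 5² = -19.59221 eV

Checking against the measurement of -54 eV (2 sig figs), only n = 3 agrees:
E_3 = -54.42280 eV, which rounds to -54 eV ✓

Therefore n = 3.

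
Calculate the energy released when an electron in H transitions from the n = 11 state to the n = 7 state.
0.165 eV

The energy levels are E_n = -13.6057 eV / n².

Energy at n = 11: E_11 = -13.6057 / 11² = -0.112444 eV
Energy at n = 7: E_7 = -13.6057 / 7² = -0.277667 eV

For emission (electron falling to lower state), the photon energy is:
E_photon = E_11 - E_7 = |-0.112444 - (-0.277667)|
E_photon = 0.165 eV

This energy is carried away by the emitted photon.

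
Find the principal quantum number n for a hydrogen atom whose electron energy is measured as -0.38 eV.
n = 6

The exact energy levels follow E_n = -13.6057 eV / n².

The measured value (-0.38 eV) is reported to only 2 significant figures, so we must test candidate n values and see which one matches to that precision.

Candidate energies:
  n = 4:  E = -13.6057/4² = -0.85036 eV
  n = 5:  E = -13.6057/5² = -0.54423 eV
  n = 6:  E = -13.6057/6² = -0.37794 eV  ← matches
  n = 7:  E = -13.6057/7² = -0.27767 eV
  n = 8:  E = -13.6057/8² = -0.21259 eV

Checking against the measurement of -0.38 eV (2 sig figs), only n = 6 agrees:
E_6 = -0.37794 eV, which rounds to -0.38 eV ✓

Therefore n = 6.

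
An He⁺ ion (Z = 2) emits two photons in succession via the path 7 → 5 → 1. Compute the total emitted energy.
53.312 eV

The energy levels of He⁺ are E_n = -13.6057 × 2² / n² eV.

First transition (7 → 5):
ΔE₁ = |E_5 - E_7|
ΔE₁ = |-2.176912000 - (-1.110669388)| = 1.066243 eV

Second transition (5 → 1):
ΔE₂ = |E_1 - E_5|
ΔE₂ = |-54.422800000 - (-2.176912000)| = 52.245888 eV

Total energy released:
E_total = ΔE₁ + ΔE₂ = 1.066243 + 52.245888 = 53.312 eV

Note: This equals the direct transition 7 → 1: 53.312 eV ✓
Energy is conserved regardless of the path taken.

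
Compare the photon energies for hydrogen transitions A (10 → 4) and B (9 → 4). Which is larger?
10 → 4

Calculate the energy for each transition:

Transition 10 → 4:
ΔE₁ = |E_4 - E_10| = |-13.6057/4² - (-13.6057/10²)|
ΔE₁ = |-0.85035625000 - (-0.13605700000)| = 0.71429925 eV

Transition 9 → 4:
ΔE₂ = |E_4 - E_9| = |-13.6057/4² - (-13.6057/9²)|
ΔE₂ = |-0.85035625000 - (-0.16797160494)| = 0.68238465 eV

Since 0.71429925 eV > 0.68238465 eV, the transition 10 → 4 emits the more energetic photon.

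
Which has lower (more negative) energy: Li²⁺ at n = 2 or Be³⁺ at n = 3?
Li²⁺ at n = 2 (E = -30.612825 eV)

Using E_n = -13.6057 Z² / n² eV:

Li²⁺ (Z = 3) at n = 2:
E = -13.6057 × 3² / 2² = -13.6057 × 9 / 4 = -30.612825000 eV

Be³⁺ (Z = 4) at n = 3:
E = -13.6057 × 4² / 3² = -13.6057 × 16 / 9 = -24.187911111 eV

Since -30.612825000 eV < -24.187911111 eV,
Li²⁺ at n = 2 is more tightly bound (requires more energy to ionize).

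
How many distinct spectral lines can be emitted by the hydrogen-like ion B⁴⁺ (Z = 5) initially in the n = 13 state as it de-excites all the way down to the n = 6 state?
28

The electron can occupy levels n = 6, 7, ..., 13 during de-excitation — that is m = 13 - 6 + 1 = 8 distinct levels.

The number of distinct spectral lines equals the number of ways to choose 2 of these m levels (each pair gives one possible emission transition):

Number of lines = m(m-1)/2 = 8×7/2 = 28

These correspond to all possible transitions between the 8 levels:
13 → 12, 13 → 11, 13 → 10, 13 → 9, 13 → 8, 13 → 7, 13 → 6, 12 → 11...

Each transition produces a photon with a unique energy (and thus wavelength). This count does not depend on Z.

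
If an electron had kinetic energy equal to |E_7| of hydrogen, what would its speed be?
3.1253e+05 m/s (or 0.10% of c)

The binding energy at n = 7 for hydrogen is:
E_7 = -13.6057/7² = -0.27766735 eV
|E_7| = 0.27766735 eV

Convert to Joules:
KE = 0.27766735 eV × (1.602177 × 10⁻¹⁹ J/eV) = 4.448722e-20 J

Using KE = ½mv²:
v = √(2·KE/m_e)
v = √(2 × 4.448722e-20 J / 9.10938 × 10⁻³¹ kg)
v = 3.1253e+05 m/s

This is approximately 0.10% the speed of light.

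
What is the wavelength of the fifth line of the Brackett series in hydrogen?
1816.92248 nm

The lines of a series are numbered from the longest wavelength (smallest ΔE) outward; the fifth line is the transition from n = n_f + 5 to n_f.
The Brackett series has all transitions ending at n_f = 4.

For H, the fifth line (ε-line) is the jump from n = 9 to n = 4:
E_9 = -13.6057 / 9² = -0.16797160494 eV
E_4 = -13.6057 / 4² = -0.85035625000 eV
ΔE = E_9 - E_4 = 0.68238464506 eV

λ = hc/E = 1239.84 eV·nm / 0.68238464506 eV
λ = 1816.92248 nm

This is the ε-line of the Brackett series in H.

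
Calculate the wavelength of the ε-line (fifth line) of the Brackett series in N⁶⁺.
37.08 nm

The lines of a series are numbered from the longest wavelength (smallest ΔE) outward; the fifth line is the transition from n = n_f + 5 to n_f.
The Brackett series has all transitions ending at n_f = 4.

For N⁶⁺ (Z = 7), the fifth line (ε-line) is the jump from n = 9 to n = 4:
E_9 = -13.6057 × 7² / 9² = -8.2306 eV
E_4 = -13.6057 × 7² / 4² = -41.6675 eV
ΔE = E_9 - E_4 = 33.4369 eV

λ = hc/E = 1239.84 eV·nm / 33.4369 eV
λ = 37.08 nm

This is the ε-line of the Brackett series in N⁶⁺.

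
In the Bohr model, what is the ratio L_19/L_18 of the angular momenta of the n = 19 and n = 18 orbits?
1.05556

In the Bohr model, L_n = nℏ, so the ratio is purely the ratio of quantum numbers:

L_19/L_18 = 19ℏ / 18ℏ = 19/18 = 1.05556

The angular momentum scales linearly with n.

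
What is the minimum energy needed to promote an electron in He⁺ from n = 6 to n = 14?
1.234 eV

The energy levels of a hydrogen-like atom are E_n = -13.6057 Z² eV / n².

Energy at n = 6: E_6 = -13.6057 × 2² / 6² = -1.511744 eV
Energy at n = 14: E_14 = -13.6057 × 2² / 14² = -0.277667 eV

The excitation energy is the difference:
ΔE = E_14 - E_6
ΔE = -0.277667 - (-1.511744)
ΔE = 1.234 eV

Since this is positive, energy must be absorbed (photon absorption).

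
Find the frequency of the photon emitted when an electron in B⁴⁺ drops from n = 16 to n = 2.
2.02403e+16 Hz

First, find the transition energy:
E_16 = -13.6057 × 5² / 16² = -1.3286816 eV
E_2 = -13.6057 × 5² / 2² = -85.0356250 eV
|ΔE| = |E_2 - E_16| = 83.7069434 eV

Convert to Joules: E = 83.7069434 eV × (1.602177 × 10⁻¹⁹ J/eV) = 1.3411334e-17 J

Using E = hf:
f = E/h = 1.3411334e-17 J / (6.62607 × 10⁻³⁴ J·s)
f = 2.02403e+16 Hz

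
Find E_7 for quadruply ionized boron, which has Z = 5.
-6.941684 eV

For hydrogen-like ions, the energy levels scale with Z²:
E_n = -13.6057 Z² / n² eV

For B⁴⁺ (Z = 5) at n = 7:
E_7 = -13.6057 × 5² / 7²
E_7 = -13.6057 × 25 / 49
E_7 = -340.1425 / 49
E_7 = -6.941684 eV

The energy is 25 times more negative than hydrogen at the same n due to the stronger nuclear charge.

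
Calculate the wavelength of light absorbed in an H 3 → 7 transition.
1004.6698 nm

First, find the transition energy using E_n = -13.6057 / n² eV:
E_3 = -13.6057 / 3² = -1.511744444 eV
E_7 = -13.6057 / 7² = -0.277667347 eV

Photon energy: |ΔE| = |E_7 - E_3| = 1.234077097 eV

Convert to wavelength using E = hc/λ with hc = 1239.84 eV·nm:
λ = hc/E = 1239.84 eV·nm / 1.234077097 eV
λ = 1004.6698 nm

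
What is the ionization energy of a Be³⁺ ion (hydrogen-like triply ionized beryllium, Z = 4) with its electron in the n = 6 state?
6.047 eV

The ionization energy is the energy needed to remove the electron completely (n → ∞).

For a hydrogen-like ion with Z = 4, E_n = -13.6057 Z² / n² eV.

At n = 6: E_6 = -13.6057 × 4² / 6² = -6.046978 eV
At n = ∞: E_∞ = 0 eV

Ionization energy = E_∞ - E_6 = 0 - (-6.046978) = 6.046978 eV
Ionization energy ≈ 6.047 eV

This is also called the binding energy of the electron in state n = 6.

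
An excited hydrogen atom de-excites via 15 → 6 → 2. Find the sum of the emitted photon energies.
3.34 eV

The energy levels of hydrogen are E_n = -13.6057 / n² eV.

First transition (15 → 6):
ΔE₁ = |E_6 - E_15|
ΔE₁ = |-0.37793611 - (-0.06046978)| = 0.31747 eV

Second transition (6 → 2):
ΔE₂ = |E_2 - E_6|
ΔE₂ = |-3.40142500 - (-0.37793611)| = 3.02349 eV

Total energy released:
E_total = ΔE₁ + ΔE₂ = 0.31747 + 3.02349 = 3.34 eV

Note: This equals the direct transition 15 → 2: 3.34 eV ✓
Energy is conserved regardless of the path taken.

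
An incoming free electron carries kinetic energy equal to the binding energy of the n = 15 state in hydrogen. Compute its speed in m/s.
1.4585e+05 m/s (or 0.049% of c)

The binding energy at n = 15 for hydrogen is:
E_15 = -13.6057/15² = -0.060469778 eV
|E_15| = 0.060469778 eV

Convert to Joules:
KE = 0.060469778 eV × (1.602177 × 10⁻¹⁹ J/eV) = 9.688329e-21 J

Using KE = ½mv²:
v = √(2·KE/m_e)
v = √(2 × 9.688329e-21 J / 9.10938 × 10⁻³¹ kg)
v = 1.4585e+05 m/s

This is approximately 0.049% the speed of light.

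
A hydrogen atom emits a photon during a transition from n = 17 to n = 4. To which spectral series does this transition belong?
Brackett series

The spectral series in hydrogen are named based on the final (lower) energy level:
- Lyman series: n_final = 1 (ultraviolet)
- Balmer series: n_final = 2 (visible/near-UV)
- Paschen series: n_final = 3 (infrared)
- Brackett series: n_final = 4 (infrared)
- Pfund series: n_final = 5 (far infrared)

Since this transition ends at n = 4, it belongs to the Brackett series.

For reference, this 17 → 4 line has photon energy
ΔE = 13.6057 eV × (1/4² - 1/17²) = 0.80327770 eV,
corresponding to wavelength λ = hc/ΔE = 1239.84 eV·nm / 0.80327770 eV = 1543.48 nm in the infrared region.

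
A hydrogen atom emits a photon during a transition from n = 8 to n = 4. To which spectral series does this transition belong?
Brackett series

The spectral series in hydrogen are named based on the final (lower) energy level:
- Lyman series: n_final = 1 (ultraviolet)
- Balmer series: n_final = 2 (visible/near-UV)
- Paschen series: n_final = 3 (infrared)
- Brackett series: n_final = 4 (infrared)
- Pfund series: n_final = 5 (far infrared)

Since this transition ends at n = 4, it belongs to the Brackett series.

For reference, this 8 → 4 line has photon energy
ΔE = 13.6057 eV × (1/4² - 1/8²) = 0.63776718750 eV,
corresponding to wavelength λ = hc/ΔE = 1239.84 eV·nm / 0.63776718750 eV = 1944.03228 nm in the infrared region.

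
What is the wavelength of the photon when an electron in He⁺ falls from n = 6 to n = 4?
656.1109 nm

First, find the transition energy using E_n = -13.6057 Z² / n² eV:
E_6 = -13.6057 × 2² / 6² = -1.51174444 eV
E_4 = -13.6057 × 2² / 4² = -3.40142500 eV

Photon energy: |ΔE| = |E_4 - E_6| = 1.88968056 eV

Convert to wavelength using E = hc/λ with hc = 1239.84 eV·nm:
λ = hc/E = 1239.84 eV·nm / 1.88968056 eV
λ = 656.1109 nm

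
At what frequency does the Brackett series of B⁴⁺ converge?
5.140e+15 Hz

The series limit corresponds to the transition from n = ∞ to n = 4.
This is the highest energy (shortest wavelength) transition in the Brackett series.

E_∞ = 0 eV
E_4 = -13.6057 × 5² / 4² = -21.258906 eV

Energy at series limit:
ΔE = E_∞ - E_4 = 0 - (-21.258906) = 21.258906 eV
E = 21.258906 eV × (1.602177 × 10⁻¹⁹ J/eV) = 3.40605e-18 J
f = E/h = 3.40605e-18 J / (6.62607 × 10⁻³⁴ J·s) = 5.140e+15 Hz

This energy equals the ionization energy from the n = 4 state of B⁴⁺.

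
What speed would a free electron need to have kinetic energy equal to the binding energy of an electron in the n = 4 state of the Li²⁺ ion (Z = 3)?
1.6408e+06 m/s (or 0.55% of c)

The binding energy at n = 4 for Li²⁺ is:
E_4 = -13.6057 × 3²/4² = -7.6532063 eV
|E_4| = 7.6532063 eV

Convert to Joules:
KE = 7.6532063 eV × (1.602177 × 10⁻¹⁹ J/eV) = 1.226179e-18 J

Using KE = ½mv²:
v = √(2·KE/m_e)
v = √(2 × 1.226179e-18 J / 9.10938 × 10⁻³¹ kg)
v = 1.6408e+06 m/s

This is approximately 0.55% the speed of light.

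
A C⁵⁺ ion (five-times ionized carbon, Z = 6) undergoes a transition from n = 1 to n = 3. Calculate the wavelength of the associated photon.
2.847704 nm

First, find the transition energy using E_n = -13.6057 Z² / n² eV:
E_1 = -13.6057 × 6² / 1² = -489.80520000 eV
E_3 = -13.6057 × 6² / 3² = -54.42280000 eV

Photon energy: |ΔE| = |E_3 - E_1| = 435.38240000 eV

Convert to wavelength using E = hc/λ with hc = 1239.84 eV·nm:
λ = hc/E = 1239.84 eV·nm / 435.38240000 eV
λ = 2.847704 nm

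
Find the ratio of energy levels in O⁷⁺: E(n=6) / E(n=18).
9.0000

Using E_n = -13.6057 Z² / n² eV with Z = 8:

E_6 = -13.6057 × 8² / 6² = -870.7648 / 36 = -24.1879111111 eV
E_18 = -13.6057 × 8² / 18² = -870.7648 / 324 = -2.6875456790 eV

The ratio is:
E_6/E_18 = (-24.1879111111) / (-2.6875456790)
E_6/E_18 = (-870.7648/36) / (-870.7648/324)
E_6/E_18 = 324/36
E_6/E_18 = 9.0000
(Note: the Z² factors cancel in the ratio.)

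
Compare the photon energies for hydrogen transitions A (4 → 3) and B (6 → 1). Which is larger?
6 → 1

Calculate the energy for each transition:

Transition 4 → 3:
ΔE₁ = |E_3 - E_4| = |-13.6057/3² - (-13.6057/4²)|
ΔE₁ = |-1.511744444 - (-0.850356250)| = 0.661388 eV

Transition 6 → 1:
ΔE₂ = |E_1 - E_6| = |-13.6057/1² - (-13.6057/6²)|
ΔE₂ = |-13.605700000 - (-0.377936111)| = 13.227764 eV

Since 13.227764 eV > 0.661388 eV, the transition 6 → 1 emits the more energetic photon.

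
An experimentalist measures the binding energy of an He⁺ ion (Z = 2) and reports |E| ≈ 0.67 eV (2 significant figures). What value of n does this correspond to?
n = 9

The exact energy levels follow E_n = -13.6057 Z² / n² eV with Z = 2.

The measured value (-0.67 eV) is reported to only 2 significant figures, so we must test candidate n values and see which one matches to that precision.

Candidate energies:
  n = 7:  E = -13.6057 × 2² / 7² = -1.110669 eV
  n = 8:  E = -13.6057 × 2² / 8² = -0.850356 eV
  n = 9:  E = -13.6057 × 2² / 9² = -0.671886 eV  ← matches
  n = 10:  E = -13.6057 × 2² / 10² = -0.544228 eV
  n = 11:  E = -13.6057 × 2² / 11² = -0.449775 eV

Checking against the measurement of -0.67 eV (2 sig figs), only n = 9 agrees:
E_9 = -0.671886 eV, which rounds to -0.67 eV ✓

Therefore n = 9.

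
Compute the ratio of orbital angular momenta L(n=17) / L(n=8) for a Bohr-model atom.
2.125000

In the Bohr model, L_n = nℏ, so the ratio is purely the ratio of quantum numbers:

L_17/L_8 = 17ℏ / 8ℏ = 17/8 = 2.125000

The angular momentum scales linearly with n.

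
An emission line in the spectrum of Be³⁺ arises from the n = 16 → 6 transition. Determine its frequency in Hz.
1.2565e+15 Hz

First, find the transition energy:
E_16 = -13.6057 × 4² / 16² = -0.8503563 eV
E_6 = -13.6057 × 4² / 6² = -6.0469778 eV
|ΔE| = |E_6 - E_16| = 5.1966215 eV

Convert to Joules: E = 5.1966215 eV × (1.602177 × 10⁻¹⁹ J/eV) = 8.325907e-19 J

Using E = hf:
f = E/h = 8.325907e-19 J / (6.62607 × 10⁻³⁴ J·s)
f = 1.2565e+15 Hz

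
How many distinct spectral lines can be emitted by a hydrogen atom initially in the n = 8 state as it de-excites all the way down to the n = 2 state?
21

The electron can occupy levels n = 2, 3, ..., 8 during de-excitation — that is m = 8 - 2 + 1 = 7 distinct levels.

The number of distinct spectral lines equals the number of ways to choose 2 of these m levels (each pair gives one possible emission transition):

Number of lines = m(m-1)/2 = 7×6/2 = 21

These correspond to all possible transitions between the 7 levels:
8 → 7, 8 → 6, 8 → 5, 8 → 4, 8 → 3, 8 → 2, 7 → 6, 7 → 5...

Each transition produces a photon with a unique energy (and thus wavelength). This count does not depend on Z.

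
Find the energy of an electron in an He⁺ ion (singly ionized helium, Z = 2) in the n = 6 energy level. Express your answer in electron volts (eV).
-1.51174 eV

The energy levels of a hydrogen-like atom are given by:
E_n = -13.6057 Z² / n² eV  (with Z = 2 for He⁺)

For n = 6:
E_6 = -13.6057 × 2² / 6²
E_6 = -13.6057 × 4 / 36
E_6 = -1.51174 eV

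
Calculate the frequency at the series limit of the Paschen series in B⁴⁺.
9.138e+15 Hz

The series limit corresponds to the transition from n = ∞ to n = 3.
This is the highest energy (shortest wavelength) transition in the Paschen series.

E_∞ = 0 eV
E_3 = -13.6057 × 5² / 3² = -37.79361 eV

Energy at series limit:
ΔE = E_∞ - E_3 = 0 - (-37.79361) = 37.79361 eV
E = 37.79361 eV × (1.602177 × 10⁻¹⁹ J/eV) = 6.05521e-18 J
f = E/h = 6.05521e-18 J / (6.62607 × 10⁻³⁴ J·s) = 9.138e+15 Hz

This energy equals the ionization energy from the n = 3 state of B⁴⁺.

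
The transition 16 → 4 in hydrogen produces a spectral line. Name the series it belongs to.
Brackett series

The spectral series in hydrogen are named based on the final (lower) energy level:
- Lyman series: n_final = 1 (ultraviolet)
- Balmer series: n_final = 2 (visible/near-UV)
- Paschen series: n_final = 3 (infrared)
- Brackett series: n_final = 4 (infrared)
- Pfund series: n_final = 5 (far infrared)

Since this transition ends at n = 4, it belongs to the Brackett series.

For reference, this 16 → 4 line has photon energy
ΔE = 13.6057 eV × (1/4² - 1/16²) = 0.79720898438 eV,
corresponding to wavelength λ = hc/ΔE = 1239.84 eV·nm / 0.79720898438 eV = 1555.22582 nm in the infrared region.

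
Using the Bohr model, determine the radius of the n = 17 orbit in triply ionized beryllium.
3.8233 nm (or 38.2331 Å)

The Bohr radius formula is:
r_n = n² a₀ / Z

where a₀ = 0.0529177 nm is the Bohr radius.

For Be³⁺ (Z = 4) at n = 17:
r_17 = 17² × 0.0529177 nm / 4
r_17 = 289 × 0.0529177 nm / 4
r_17 = 15.29322 nm / 4
r_17 = 3.8233 nm

The electron orbits at approximately 3.8233 nm from the nucleus.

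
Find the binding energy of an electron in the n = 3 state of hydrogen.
1.512 eV

The ionization energy is the energy needed to remove the electron completely (n → ∞).

For hydrogen, E_n = -13.6057 eV / n².

At n = 3: E_3 = -13.6057 / 3² = -1.511744 eV
At n = ∞: E_∞ = 0 eV

Ionization energy = E_∞ - E_3 = 0 - (-1.511744) = 1.511744 eV
Ionization energy ≈ 1.512 eV

This is also called the binding energy of the electron in state n = 3.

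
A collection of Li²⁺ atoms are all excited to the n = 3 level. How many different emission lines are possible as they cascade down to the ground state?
3

The electron can occupy levels n = 1, 2, ..., 3 during de-excitation — that is m = 3 - 1 + 1 = 3 distinct levels.

The number of distinct spectral lines equals the number of ways to choose 2 of these m levels (each pair gives one possible emission transition):

Number of lines = m(m-1)/2 = 3×2/2 = 3

These correspond to all possible transitions between the 3 levels:
3 → 2, 3 → 1, 2 → 1

Each transition produces a photon with a unique energy (and thus wavelength). This count does not depend on Z.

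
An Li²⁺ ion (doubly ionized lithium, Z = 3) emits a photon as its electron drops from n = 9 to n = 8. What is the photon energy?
0.40156 eV

The energy levels are E_n = -13.6057 Z² eV / n².

Energy at n = 9: E_9 = -13.6057 × 3² / 9² = -1.51174444 eV
Energy at n = 8: E_8 = -13.6057 × 3² / 8² = -1.91330156 eV

For emission (electron falling to lower state), the photon energy is:
E_photon = E_9 - E_8 = |-1.51174444 - (-1.91330156)|
E_photon = 0.40156 eV

This energy is carried away by the emitted photon.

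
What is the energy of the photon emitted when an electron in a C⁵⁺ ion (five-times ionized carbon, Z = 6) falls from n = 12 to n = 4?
27.21140 eV

The energy levels are E_n = -13.6057 Z² eV / n².

Energy at n = 12: E_12 = -13.6057 × 6² / 12² = -3.40142500 eV
Energy at n = 4: E_4 = -13.6057 × 6² / 4² = -30.61282500 eV

For emission (electron falling to lower state), the photon energy is:
E_photon = E_12 - E_4 = |-3.40142500 - (-30.61282500)|
E_photon = 27.21140 eV

This energy is carried away by the emitted photon.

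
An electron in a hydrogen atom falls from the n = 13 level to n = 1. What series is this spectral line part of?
Lyman series

The spectral series in hydrogen are named based on the final (lower) energy level:
- Lyman series: n_final = 1 (ultraviolet)
- Balmer series: n_final = 2 (visible/near-UV)
- Paschen series: n_final = 3 (infrared)
- Brackett series: n_final = 4 (infrared)
- Pfund series: n_final = 5 (far infrared)

Since this transition ends at n = 1, it belongs to the Lyman series.

For reference, this 13 → 1 line has photon energy
ΔE = 13.6057 eV × (1/1² - 1/13²) = 13.5252 eV,
corresponding to wavelength λ = hc/ΔE = 1239.84 eV·nm / 13.5252 eV = 91.67 nm in the ultraviolet region.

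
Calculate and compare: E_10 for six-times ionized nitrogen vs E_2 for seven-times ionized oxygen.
O⁷⁺ at n = 2 (E = -217.691200 eV)

Using E_n = -13.6057 Z² / n² eV:

N⁶⁺ (Z = 7) at n = 10:
E = -13.6057 × 7² / 10² = -13.6057 × 49 / 100 = -6.666793000 eV

O⁷⁺ (Z = 8) at n = 2:
E = -13.6057 × 8² / 2² = -13.6057 × 64 / 4 = -217.691200000 eV

Since -217.691200000 eV < -6.666793000 eV,
O⁷⁺ at n = 2 is more tightly bound (requires more energy to ionize).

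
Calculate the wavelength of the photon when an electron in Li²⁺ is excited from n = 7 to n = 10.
972.810271 nm

First, find the transition energy using E_n = -13.6057 Z² / n² eV:
E_7 = -13.6057 × 3² / 7² = -2.4990061224 eV
E_10 = -13.6057 × 3² / 10² = -1.2245130000 eV

Photon energy: |ΔE| = |E_10 - E_7| = 1.2744931224 eV

Convert to wavelength using E = hc/λ with hc = 1239.84 eV·nm:
λ = hc/E = 1239.84 eV·nm / 1.2744931224 eV
λ = 972.810271 nm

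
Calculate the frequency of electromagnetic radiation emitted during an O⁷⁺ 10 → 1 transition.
2.084e+17 Hz

First, find the transition energy:
E_10 = -13.6057 × 8² / 10² = -8.7076480 eV
E_1 = -13.6057 × 8² / 1² = -870.7648000 eV
|ΔE| = |E_1 - E_10| = 862.0571520 eV

Convert to Joules: E = 862.0571520 eV × (1.602177 × 10⁻¹⁹ J/eV) = 1.38117e-16 J

Using E = hf:
f = E/h = 1.38117e-16 J / (6.62607 × 10⁻³⁴ J·s)
f = 2.084e+17 Hz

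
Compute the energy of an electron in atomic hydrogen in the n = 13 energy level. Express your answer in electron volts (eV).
-0.08051 eV

The energy levels of a hydrogen-like atom are given by:
E_n = -13.6057 eV / n²

For n = 13:
E_13 = -13.6057 eV / 13²
E_13 = -13.6057 eV / 169
E_13 = -0.08051 eV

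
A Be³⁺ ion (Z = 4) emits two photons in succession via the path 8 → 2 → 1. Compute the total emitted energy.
214.28978 eV

The energy levels of Be³⁺ are E_n = -13.6057 × 4² / n² eV.

First transition (8 → 2):
ΔE₁ = |E_2 - E_8|
ΔE₁ = |-54.42280000000 - (-3.40142500000)| = 51.02137500 eV

Second transition (2 → 1):
ΔE₂ = |E_1 - E_2|
ΔE₂ = |-217.69120000000 - (-54.42280000000)| = 163.26840000 eV

Total energy released:
E_total = ΔE₁ + ΔE₂ = 51.02137500 + 163.26840000 = 214.28978 eV

Note: This equals the direct transition 8 → 1: 214.28978 eV ✓
Energy is conserved regardless of the path taken.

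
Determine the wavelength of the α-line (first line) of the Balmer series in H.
656.111 nm

The longest wavelength corresponds to the smallest energy transition in the series.
The Balmer series has all transitions ending at n_f = 2.

For H, the first line (α-line) is the jump from n = 3 to n = 2:
E_3 = -13.6057 / 3² = -1.5117444 eV
E_2 = -13.6057 / 2² = -3.4014250 eV
ΔE = E_3 - E_2 = 1.8896806 eV

λ = hc/E = 1239.84 eV·nm / 1.8896806 eV
λ = 656.111 nm

This is the α-line of the Balmer series in H.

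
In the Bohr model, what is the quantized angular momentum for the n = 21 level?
2.215e-33 J·s (or 21ℏ)

In the Bohr model, angular momentum is quantized:
L = nℏ

where ℏ = h/(2π) = 1.05457e-34 J·s

For n = 21:
L = 21 × 1.05457e-34 J·s
L = 2.215e-33 J·s

This can also be written as L = 21ℏ.
The angular momentum is an integer multiple of the reduced Planck constant.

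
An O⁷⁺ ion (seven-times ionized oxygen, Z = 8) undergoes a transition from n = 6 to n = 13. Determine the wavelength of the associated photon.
65.13319 nm

First, find the transition energy using E_n = -13.6057 Z² / n² eV:
E_6 = -13.6057 × 8² / 6² = -24.1879111 eV
E_13 = -13.6057 × 8² / 13² = -5.1524544 eV

Photon energy: |ΔE| = |E_13 - E_6| = 19.0354567 eV

Convert to wavelength using E = hc/λ with hc = 1239.84 eV·nm:
λ = hc/E = 1239.84 eV·nm / 19.0354567 eV
λ = 65.13319 nm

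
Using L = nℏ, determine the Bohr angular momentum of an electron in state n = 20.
2.10914e-33 J·s (or 20ℏ)

In the Bohr model, angular momentum is quantized:
L = nℏ

where ℏ = h/(2π) = 1.0545718e-34 J·s

For n = 20:
L = 20 × 1.0545718e-34 J·s
L = 2.10914e-33 J·s

This can also be written as L = 20ℏ.
The angular momentum is an integer multiple of the reduced Planck constant.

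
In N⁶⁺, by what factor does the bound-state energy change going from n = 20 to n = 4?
25.00

Using E_n = -13.6057 Z² / n² eV with Z = 7:

E_4 = -13.6057 × 7² / 4² = -666.6793 / 16 = -41.66745625 eV
E_20 = -13.6057 × 7² / 20² = -666.6793 / 400 = -1.66669825 eV

The ratio is:
E_4/E_20 = (-41.66745625) / (-1.66669825)
E_4/E_20 = (-666.6793/16) / (-666.6793/400)
E_4/E_20 = 400/16
E_4/E_20 = 25.00
(Note: the Z² factors cancel in the ratio.)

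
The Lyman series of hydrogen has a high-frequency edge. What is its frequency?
3.28984e+15 Hz

The series limit corresponds to the transition from n = ∞ to n = 1.
This is the highest energy (shortest wavelength) transition in the Lyman series.

E_∞ = 0 eV
E_1 = -13.6057 / 1² = -13.6057000 eV

Energy at series limit:
ΔE = E_∞ - E_1 = 0 - (-13.6057000) = 13.6057000 eV
E = 13.6057000 eV × (1.602177 × 10⁻¹⁹ J/eV) = 2.1798740e-18 J
f = E/h = 2.1798740e-18 J / (6.62607 × 10⁻³⁴ J·s) = 3.28984e+15 Hz

This energy equals the ionization energy from the n = 1 state of hydrogen.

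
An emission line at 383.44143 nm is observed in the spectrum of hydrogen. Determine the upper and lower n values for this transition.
n = 9 → n = 2

First, find the photon energy from the wavelength (hc = 1239.84 eV·nm):
E = hc/λ = 1239.84 eV·nm / 383.44143 nm = 3.2334534 eV

The energy levels of hydrogen satisfy E_n = -13.6057 / n² eV, so an emission n_i → n_f releases
ΔE = 13.6057 × (1/n_f² − 1/n_i²) eV.

Setting ΔE equal to the photon energy:
1/n_f² − 1/n_i² = 3.2334534 / 13.6057 = 0.23765432

Since 1/n_i² must be positive, we need 1/n_f² > 0.23765432, i.e. n_f ≤ 2. For each allowed n_f, solve n_i = (1/n_f² − 0.23765432)^(−1/2) and check whether it is a whole number:
  n_f = 1: 1/n_i² = 1.00000000 − 0.23765432 = 0.76234568 → n_i = 1.145  (not an integer) ✗
  n_f = 2: 1/n_i² = 0.25000000 − 0.23765432 = 0.01234568 → n_i = 9.000  → integer, n_i = 9 ✓

Only n_f = 2 gives an integer upper level, n_i = 9.

The transition is from n = 9 to n = 2 (emission).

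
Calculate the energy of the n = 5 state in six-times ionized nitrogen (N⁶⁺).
-26.66717 eV

For hydrogen-like ions, the energy levels scale with Z²:
E_n = -13.6057 Z² / n² eV

For N⁶⁺ (Z = 7) at n = 5:
E_5 = -13.6057 × 7² / 5²
E_5 = -13.6057 × 49 / 25
E_5 = -666.6793 / 25
E_5 = -26.66717 eV

The energy is 49 times more negative than hydrogen at the same n due to the stronger nuclear charge.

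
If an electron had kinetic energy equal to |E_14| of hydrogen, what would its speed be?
1.56e+05 m/s (or 0.052124% of c)

The binding energy at n = 14 for hydrogen is:
E_14 = -13.6057/14² = -0.06941684 eV
|E_14| = 0.06941684 eV

Convert to Joules:
KE = 0.06941684 eV × (1.602177 × 10⁻¹⁹ J/eV) = 1.1122e-20 J

Using KE = ½mv²:
v = √(2·KE/m_e)
v = √(2 × 1.1122e-20 J / 9.10938 × 10⁻³¹ kg)
v = 1.56e+05 m/s

This is approximately 0.052124% the speed of light.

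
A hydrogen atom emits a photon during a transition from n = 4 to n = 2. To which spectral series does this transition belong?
Balmer series

The spectral series in hydrogen are named based on the final (lower) energy level:
- Lyman series: n_final = 1 (ultraviolet)
- Balmer series: n_final = 2 (visible/near-UV)
- Paschen series: n_final = 3 (infrared)
- Brackett series: n_final = 4 (infrared)
- Pfund series: n_final = 5 (far infrared)

Since this transition ends at n = 2, it belongs to the Balmer series.

For reference, this 4 → 2 line has photon energy
ΔE = 13.6057 eV × (1/2² - 1/4²) = 2.5510688 eV,
corresponding to wavelength λ = hc/ΔE = 1239.84 eV·nm / 2.5510688 eV = 486.008 nm in the visible/near-UV region.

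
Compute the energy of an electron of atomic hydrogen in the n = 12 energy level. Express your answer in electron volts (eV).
-0.09448 eV

The energy levels of a hydrogen-like atom are given by:
E_n = -13.6057 eV / n²

For n = 12:
E_12 = -13.6057 eV / 12²
E_12 = -13.6057 eV / 144
E_12 = -0.09448 eV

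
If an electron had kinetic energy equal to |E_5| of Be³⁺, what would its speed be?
1.75e+06 m/s (or 0.583784% of c)

The binding energy at n = 5 for Be³⁺ is:
E_5 = -13.6057 × 4²/5² = -8.70764800 eV
|E_5| = 8.70764800 eV

Convert to Joules:
KE = 8.70764800 eV × (1.602177 × 10⁻¹⁹ J/eV) = 1.3951e-18 J

Using KE = ½mv²:
v = √(2·KE/m_e)
v = √(2 × 1.3951e-18 J / 9.10938 × 10⁻³¹ kg)
v = 1.75e+06 m/s

This is approximately 0.583784% the speed of light.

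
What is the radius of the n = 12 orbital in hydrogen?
7.6202 nm (or 76.2015 Å)

The Bohr radius formula is:
r_n = n² a₀ / Z

where a₀ = 0.0529177 nm is the Bohr radius.

For H (Z = 1) at n = 12:
r_12 = 12² × 0.0529177 nm / 1
r_12 = 144 × 0.0529177 nm / 1
r_12 = 7.62015 nm / 1
r_12 = 7.6202 nm

The electron orbits at approximately 7.6202 nm from the nucleus.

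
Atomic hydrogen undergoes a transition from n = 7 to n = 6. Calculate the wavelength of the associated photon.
12365.167 nm

First, find the transition energy using E_n = -13.6057 / n² eV:
E_7 = -13.6057 / 7² = -0.2776673469 eV
E_6 = -13.6057 / 6² = -0.3779361111 eV

Photon energy: |ΔE| = |E_6 - E_7| = 0.1002687642 eV

Convert to wavelength using E = hc/λ with hc = 1239.84 eV·nm:
λ = hc/E = 1239.84 eV·nm / 0.1002687642 eV
λ = 12365.167 nm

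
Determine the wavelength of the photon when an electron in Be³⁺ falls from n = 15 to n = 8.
509.402869 nm

First, find the transition energy using E_n = -13.6057 Z² / n² eV:
E_15 = -13.6057 × 4² / 15² = -0.9675164444 eV
E_8 = -13.6057 × 4² / 8² = -3.4014250000 eV

Photon energy: |ΔE| = |E_8 - E_15| = 2.4339085556 eV

Convert to wavelength using E = hc/λ with hc = 1239.84 eV·nm:
λ = hc/E = 1239.84 eV·nm / 2.4339085556 eV
λ = 509.402869 nm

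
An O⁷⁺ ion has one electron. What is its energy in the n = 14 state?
-4.443 eV

For hydrogen-like ions, the energy levels scale with Z²:
E_n = -13.6057 Z² / n² eV

For O⁷⁺ (Z = 8) at n = 14:
E_14 = -13.6057 × 8² / 14²
E_14 = -13.6057 × 64 / 196
E_14 = -870.7648 / 196
E_14 = -4.443 eV

The energy is 64 times more negative than hydrogen at the same n due to the stronger nuclear charge.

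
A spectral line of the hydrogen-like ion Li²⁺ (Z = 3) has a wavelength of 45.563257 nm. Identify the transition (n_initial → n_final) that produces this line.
n = 6 → n = 2

First, find the photon energy from the wavelength (hc = 1239.84 eV·nm):
E = hc/λ = 1239.84 eV·nm / 45.563257 nm = 27.211400 eV

The energy levels of Li²⁺ satisfy E_n = -13.6057 × 3² / n² eV, so an emission n_i → n_f releases
ΔE = 13.6057 × 3² × (1/n_f² − 1/n_i²) eV.

Setting ΔE equal to the photon energy:
1/n_f² − 1/n_i² = 27.211400 / (13.6057 × 3²) = 0.22222222

Since 1/n_i² must be positive, we need 1/n_f² > 0.22222222, i.e. n_f ≤ 2. For each allowed n_f, solve n_i = (1/n_f² − 0.22222222)^(−1/2) and check whether it is a whole number:
  n_f = 1: 1/n_i² = 1.00000000 − 0.22222222 = 0.77777778 → n_i = 1.134  (not an integer) ✗
  n_f = 2: 1/n_i² = 0.25000000 − 0.22222222 = 0.02777778 → n_i = 6.000  → integer, n_i = 6 ✓

Only n_f = 2 gives an integer upper level, n_i = 6.

The transition is from n = 6 to n = 2 (emission).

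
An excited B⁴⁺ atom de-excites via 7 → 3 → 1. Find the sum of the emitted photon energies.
333.20082 eV

The energy levels of B⁴⁺ are E_n = -13.6057 × 5² / n² eV.

First transition (7 → 3):
ΔE₁ = |E_3 - E_7|
ΔE₁ = |-37.79361111111 - (-6.94168367347)| = 30.85192744 eV

Second transition (3 → 1):
ΔE₂ = |E_1 - E_3|
ΔE₂ = |-340.14250000000 - (-37.79361111111)| = 302.34888889 eV

Total energy released:
E_total = ΔE₁ + ΔE₂ = 30.85192744 + 302.34888889 = 333.20082 eV

Note: This equals the direct transition 7 → 1: 333.20082 eV ✓
Energy is conserved regardless of the path taken.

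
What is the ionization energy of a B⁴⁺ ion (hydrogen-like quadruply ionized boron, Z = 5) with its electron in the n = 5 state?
13.606 eV

The ionization energy is the energy needed to remove the electron completely (n → ∞).

For a hydrogen-like ion with Z = 5, E_n = -13.6057 Z² / n² eV.

At n = 5: E_5 = -13.6057 × 5² / 5² = -13.605700 eV
At n = ∞: E_∞ = 0 eV

Ionization energy = E_∞ - E_5 = 0 - (-13.605700) = 13.605700 eV
Ionization energy ≈ 13.606 eV

This is also called the binding energy of the electron in state n = 5.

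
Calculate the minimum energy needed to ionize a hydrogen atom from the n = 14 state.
0.06942 eV

The ionization energy is the energy needed to remove the electron completely (n → ∞).

For hydrogen, E_n = -13.6057 eV / n².

At n = 14: E_14 = -13.6057 / 14² = -0.06941684 eV
At n = ∞: E_∞ = 0 eV

Ionization energy = E_∞ - E_14 = 0 - (-0.06941684) = 0.06941684 eV
Ionization energy ≈ 0.06942 eV

This is also called the binding energy of the electron in state n = 14.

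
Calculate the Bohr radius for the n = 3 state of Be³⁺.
0.1191 nm (or 1.1907 Å)

The Bohr radius formula is:
r_n = n² a₀ / Z

where a₀ = 0.0529177 nm is the Bohr radius.

For Be³⁺ (Z = 4) at n = 3:
r_3 = 3² × 0.0529177 nm / 4
r_3 = 9 × 0.0529177 nm / 4
r_3 = 0.47626 nm / 4
r_3 = 0.1191 nm

The electron orbits at approximately 0.1191 nm from the nucleus.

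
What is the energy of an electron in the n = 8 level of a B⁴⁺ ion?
-5.315 eV

For hydrogen-like ions, the energy levels scale with Z²:
E_n = -13.6057 Z² / n² eV

For B⁴⁺ (Z = 5) at n = 8:
E_8 = -13.6057 × 5² / 8²
E_8 = -13.6057 × 25 / 64
E_8 = -340.1425 / 64
E_8 = -5.315 eV

The energy is 25 times more negative than hydrogen at the same n due to the stronger nuclear charge.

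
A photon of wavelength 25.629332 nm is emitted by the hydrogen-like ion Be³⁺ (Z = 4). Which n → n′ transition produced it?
n = 6 → n = 2

First, find the photon energy from the wavelength (hc = 1239.84 eV·nm):
E = hc/λ = 1239.84 eV·nm / 25.629332 nm = 48.375822 eV

The energy levels of Be³⁺ satisfy E_n = -13.6057 × 4² / n² eV, so an emission n_i → n_f releases
ΔE = 13.6057 × 4² × (1/n_f² − 1/n_i²) eV.

Setting ΔE equal to the photon energy:
1/n_f² − 1/n_i² = 48.375822 / (13.6057 × 4²) = 0.22222222

Since 1/n_i² must be positive, we need 1/n_f² > 0.22222222, i.e. n_f ≤ 2. For each allowed n_f, solve n_i = (1/n_f² − 0.22222222)^(−1/2) and check whether it is a whole number:
  n_f = 1: 1/n_i² = 1.00000000 − 0.22222222 = 0.77777778 → n_i = 1.134  (not an integer) ✗
  n_f = 2: 1/n_i² = 0.25000000 − 0.22222222 = 0.02777778 → n_i = 6.000  → integer, n_i = 6 ✓

Only n_f = 2 gives an integer upper level, n_i = 6.

The transition is from n = 6 to n = 2 (emission).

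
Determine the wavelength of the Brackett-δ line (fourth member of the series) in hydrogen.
1944.03 nm

The lines of a series are numbered from the longest wavelength (smallest ΔE) outward; the fourth line is the transition from n = n_f + 4 to n_f.
The Brackett series has all transitions ending at n_f = 4.

For H, the fourth line (δ-line) is the jump from n = 8 to n = 4:
E_8 = -13.6057 / 8² = -0.21258906 eV
E_4 = -13.6057 / 4² = -0.85035625 eV
ΔE = E_8 - E_4 = 0.63776719 eV

λ = hc/E = 1239.84 eV·nm / 0.63776719 eV
λ = 1944.03 nm

This is the δ-line of the Brackett series in H.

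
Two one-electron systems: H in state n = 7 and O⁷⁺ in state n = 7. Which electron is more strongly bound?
O⁷⁺ at n = 7 (E = -17.77 eV)

Using E_n = -13.6057 Z² / n² eV:

H (Z = 1) at n = 7:
E = -13.6057 × 1² / 7² = -13.6057 × 1 / 49 = -0.27767 eV

O⁷⁺ (Z = 8) at n = 7:
E = -13.6057 × 8² / 7² = -13.6057 × 64 / 49 = -17.77071 eV

Since -17.77071 eV < -0.27767 eV,
O⁷⁺ at n = 7 is more tightly bound (requires more energy to ionize).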